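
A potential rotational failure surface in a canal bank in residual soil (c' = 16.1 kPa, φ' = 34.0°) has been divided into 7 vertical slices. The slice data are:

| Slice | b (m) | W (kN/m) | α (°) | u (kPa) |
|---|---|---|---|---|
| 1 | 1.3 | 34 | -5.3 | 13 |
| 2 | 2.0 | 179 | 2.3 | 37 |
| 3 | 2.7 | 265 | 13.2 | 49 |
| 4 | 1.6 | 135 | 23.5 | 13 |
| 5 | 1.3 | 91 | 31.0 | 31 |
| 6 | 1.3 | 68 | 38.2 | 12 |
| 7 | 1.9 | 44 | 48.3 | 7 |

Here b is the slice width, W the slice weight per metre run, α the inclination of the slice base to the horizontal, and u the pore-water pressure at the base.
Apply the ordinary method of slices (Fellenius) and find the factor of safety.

FS = 2.10

Ordinary method of slices: FS = Σ[c'·Δl_i + (W_i cosα_i − u_i·Δl_i)·tanφ'] / Σ W_i sinα_i, with Δl_i = b_i / cosα_i.
Slice 1: Δl = 1.3/cos(-5.3°) = 1.306 m; N'_1 = 34·cos(-5.3°) − 13·1.306 = 16.9; c'Δl = 21.02; W sinα = -3.1
Slice 2: Δl = 2.0/cos2.3° = 2.002 m; N'_2 = 179·cos2.3° − 37·2.002 = 104.8; c'Δl = 32.23; W sinα = 7.2
Slice 3: Δl = 2.7/cos13.2° = 2.773 m; N'_3 = 265·cos13.2° − 49·2.773 = 122.1; c'Δl = 44.65; W sinα = 60.5
Slice 4: Δl = 1.6/cos23.5° = 1.745 m; N'_4 = 135·cos23.5° − 13·1.745 = 101.1; c'Δl = 28.09; W sinα = 53.8
Slice 5: Δl = 1.3/cos31.0° = 1.517 m; N'_5 = 91·cos31.0° − 31·1.517 = 31.0; c'Δl = 24.42; W sinα = 46.9
Slice 6: Δl = 1.3/cos38.2° = 1.654 m; N'_6 = 68·cos38.2° − 12·1.654 = 33.6; c'Δl = 26.63; W sinα = 42.1
Slice 7: Δl = 1.9/cos48.3° = 2.856 m; N'_7 = 44·cos48.3° − 7·2.856 = 9.3; c'Δl = 45.98; W sinα = 32.9
Σc'Δl = 223.0 kN/m; ΣN' = 418.8 kN/m; ΣW sinα = 240.2 kN/m
Resisting = 223.0 + 418.8·tan34.0° = 223.0 + 282.5 = 505.5 kN/m
FS = 505.5 / 240.2 = 2.105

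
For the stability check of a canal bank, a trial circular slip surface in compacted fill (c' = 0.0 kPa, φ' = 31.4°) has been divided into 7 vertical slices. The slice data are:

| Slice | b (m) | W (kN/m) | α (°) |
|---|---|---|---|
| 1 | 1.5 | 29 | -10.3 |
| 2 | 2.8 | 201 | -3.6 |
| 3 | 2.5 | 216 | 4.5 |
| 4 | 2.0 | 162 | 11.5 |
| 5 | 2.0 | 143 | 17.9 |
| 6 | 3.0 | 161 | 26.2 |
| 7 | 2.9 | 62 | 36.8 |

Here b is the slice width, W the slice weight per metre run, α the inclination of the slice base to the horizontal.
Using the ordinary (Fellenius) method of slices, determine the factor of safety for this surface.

Ordinary method of slices: FS = Σ[c'·Δl_i + (W_i cosα_i)·tanφ'] / Σ W_i sinα_i, with Δl_i = b_i / cosα_i.
Slice 1: Δl = 1.5/cos(-10.3°) = 1.525 m; N'_1 = 29·cos(-10.3°) = 28.5; c'Δl = 0.00; W sinα = -5.2
Slice 2: Δl = 2.8/cos(-3.6°) = 2.806 m; N'_2 = 201·cos(-3.6°) = 200.6; c'Δl = 0.00; W sinα = -12.6
Slice 3: Δl = 2.5/cos4.5° = 2.508 m; N'_3 = 216·cos4.5° = 215.3; c'Δl = 0.00; W sinα = 16.9
Slice 4: Δl = 2.0/cos11.5° = 2.041 m; N'_4 = 162·cos11.5° = 158.7; c'Δl = 0.00; W sinα = 32.3
Slice 5: Δl = 2.0/cos17.9° = 2.102 m; N'_5 = 143·cos17.9° = 136.1; c'Δl = 0.00; W sinα = 44.0
Slice 6: Δl = 3.0/cos26.2° = 3.344 m; N'_6 = 161·cos26.2° = 144.5; c'Δl = 0.00; W sinα = 71.1
Slice 7: Δl = 2.9/cos36.8° = 3.622 m; N'_7 = 62·cos36.8° = 49.6; c'Δl = 0.00; W sinα = 37.1
Σc'Δl = 0.0 kN/m; ΣN' = 933.4 kN/m; ΣW sinα = 183.6 kN/m
Resisting = 0.0 + 933.4·tan31.4° = 0.0 + 569.7 = 569.7 kN/m
FS = 569.7 / 183.6 = 3.103

FS = 3.10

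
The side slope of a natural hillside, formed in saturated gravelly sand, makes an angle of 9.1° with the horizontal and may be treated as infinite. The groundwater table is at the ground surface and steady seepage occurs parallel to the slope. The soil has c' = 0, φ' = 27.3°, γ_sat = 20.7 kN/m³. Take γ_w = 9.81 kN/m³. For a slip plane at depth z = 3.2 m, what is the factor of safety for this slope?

With seepage parallel to the slope and the water table at the surface, the effective normal stress on the slip plane uses the buoyant unit weight γ' = γ_sat − γ_w while the driving shear stress uses γ_sat:
FS = [c' + γ' z cos²β tanφ'] / [γ_sat z sinβ cosβ]
(For c' = 0 this reduces to FS = (γ'/γ_sat)·tanφ'/tanβ.)
γ' = 20.7 − 9.81 = 10.89 kN/m³
Numerator = 0.0 + 10.89·3.2·cos²9.1°·tan27.3° = 0.0 + 10.89·3.2·0.9750·0.5161 = 17.536 kPa
Denominator = 20.7·3.2·sin9.1°·cos9.1° = 20.7·3.2·0.1582·0.9874 = 10.345 kPa
FS = 17.536 / 10.345 = 1.695

FS = 1.70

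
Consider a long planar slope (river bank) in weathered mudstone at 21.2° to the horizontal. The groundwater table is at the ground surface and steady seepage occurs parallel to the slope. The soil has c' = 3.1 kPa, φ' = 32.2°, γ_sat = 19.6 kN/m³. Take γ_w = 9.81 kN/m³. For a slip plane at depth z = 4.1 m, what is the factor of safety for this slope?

FS = 0.93

With seepage parallel to the slope and the water table at the surface, the effective normal stress on the slip plane uses the buoyant unit weight γ' = γ_sat − γ_w while the driving shear stress uses γ_sat:
FS = [c' + γ' z cos²β tanφ'] / [γ_sat z sinβ cosβ]
γ' = 19.6 − 9.81 = 9.79 kN/m³
Numerator = 3.1 + 9.79·4.1·cos²21.2°·tan32.2° = 3.1 + 9.79·4.1·0.8692·0.6297 = 25.071 kPa
Denominator = 19.6·4.1·sin21.2°·cos21.2° = 19.6·4.1·0.3616·0.9323 = 27.093 kPa
FS = 25.071 / 27.093 = 0.925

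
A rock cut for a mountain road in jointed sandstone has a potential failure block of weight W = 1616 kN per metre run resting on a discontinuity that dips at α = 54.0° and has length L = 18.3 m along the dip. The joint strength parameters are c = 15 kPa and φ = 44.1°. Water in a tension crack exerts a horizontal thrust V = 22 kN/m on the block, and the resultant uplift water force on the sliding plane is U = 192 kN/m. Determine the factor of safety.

FS = 0.75

Resolving the block weight along and normal to the plane and applying the Mohr–Coulomb strength on the joint:
N' = W cosα − U − V sinα = 1616·cos54.0° − 192 − 22·sin54.0° = 740.1 kN/m
Driving force T = W sinα + V cosα = 1616·sin54.0° + 22·cos54.0° = 1320.3 kN/m
Resisting force R = c·L + N'·tanφ = 15·18.3 + 740.1·tan44.1° = 274.5 + 717.2 = 991.7 kN/m
FS = R / T = 991.7 / 1320.3 = 0.751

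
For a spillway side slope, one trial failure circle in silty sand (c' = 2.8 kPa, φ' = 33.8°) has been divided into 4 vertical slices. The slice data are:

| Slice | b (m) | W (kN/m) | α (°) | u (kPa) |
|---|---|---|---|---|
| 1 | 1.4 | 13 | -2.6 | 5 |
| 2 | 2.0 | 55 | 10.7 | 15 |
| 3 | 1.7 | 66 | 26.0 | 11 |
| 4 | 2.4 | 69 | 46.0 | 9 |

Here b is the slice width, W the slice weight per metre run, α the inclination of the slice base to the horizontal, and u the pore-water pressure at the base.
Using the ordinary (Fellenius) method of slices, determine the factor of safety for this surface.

FS = 0.92

Ordinary method of slices: FS = Σ[c'·Δl_i + (W_i cosα_i − u_i·Δl_i)·tanφ'] / Σ W_i sinα_i, with Δl_i = b_i / cosα_i.
Slice 1: Δl = 1.4/cos(-2.6°) = 1.401 m; N'_1 = 13·cos(-2.6°) − 5·1.401 = 6.0; c'Δl = 3.92; W sinα = -0.6
Slice 2: Δl = 2.0/cos10.7° = 2.035 m; N'_2 = 55·cos10.7° − 15·2.035 = 23.5; c'Δl = 5.70; W sinα = 10.2
Slice 3: Δl = 1.7/cos26.0° = 1.891 m; N'_3 = 66·cos26.0° − 11·1.891 = 38.5; c'Δl = 5.30; W sinα = 28.9
Slice 4: Δl = 2.4/cos46.0° = 3.455 m; N'_4 = 69·cos46.0° − 9·3.455 = 16.8; c'Δl = 9.67; W sinα = 49.6
Σc'Δl = 24.6 kN/m; ΣN' = 84.8 kN/m; ΣW sinα = 88.2 kN/m
Resisting = 24.6 + 84.8·tan33.8° = 24.6 + 56.8 = 81.4 kN/m
FS = 81.4 / 88.2 = 0.923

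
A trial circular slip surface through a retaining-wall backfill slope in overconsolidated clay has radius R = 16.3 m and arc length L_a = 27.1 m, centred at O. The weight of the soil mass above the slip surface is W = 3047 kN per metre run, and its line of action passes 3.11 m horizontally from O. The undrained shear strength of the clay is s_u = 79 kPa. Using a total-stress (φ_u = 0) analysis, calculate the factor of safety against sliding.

Taking moments about the centre O, the resisting moment is provided by the undrained shear strength acting along the arc:
M_R = s_u·L_a·R = 79·27.10·16.3 = 34896.7 kN·m/m
M_D = W·d = 3047·3.11 = 9476.2 kN·m/m
FS = M_R / M_D = 34896.7 / 9476.2 = 3.683

FS = 3.68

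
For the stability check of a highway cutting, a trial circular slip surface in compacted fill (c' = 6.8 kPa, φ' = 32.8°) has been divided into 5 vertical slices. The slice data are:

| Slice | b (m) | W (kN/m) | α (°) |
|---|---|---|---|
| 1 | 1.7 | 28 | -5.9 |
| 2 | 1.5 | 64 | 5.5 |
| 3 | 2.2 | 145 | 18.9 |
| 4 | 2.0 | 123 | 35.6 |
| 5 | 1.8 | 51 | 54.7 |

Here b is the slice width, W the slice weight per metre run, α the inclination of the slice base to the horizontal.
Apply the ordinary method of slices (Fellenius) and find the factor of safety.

FS = 1.87

Ordinary method of slices: FS = Σ[c'·Δl_i + (W_i cosα_i)·tanφ'] / Σ W_i sinα_i, with Δl_i = b_i / cosα_i.
Slice 1: Δl = 1.7/cos(-5.9°) = 1.709 m; N'_1 = 28·cos(-5.9°) = 27.9; c'Δl = 11.62; W sinα = -2.9
Slice 2: Δl = 1.5/cos5.5° = 1.507 m; N'_2 = 64·cos5.5° = 63.7; c'Δl = 10.25; W sinα = 6.1
Slice 3: Δl = 2.2/cos18.9° = 2.325 m; N'_3 = 145·cos18.9° = 137.2; c'Δl = 15.81; W sinα = 47.0
Slice 4: Δl = 2.0/cos35.6° = 2.460 m; N'_4 = 123·cos35.6° = 100.0; c'Δl = 16.73; W sinα = 71.6
Slice 5: Δl = 1.8/cos54.7° = 3.115 m; N'_5 = 51·cos54.7° = 29.5; c'Δl = 21.18; W sinα = 41.6
Σc'Δl = 75.6 kN/m; ΣN' = 358.2 kN/m; ΣW sinα = 163.4 kN/m
Resisting = 75.6 + 358.2·tan32.8° = 75.6 + 230.9 = 306.4 kN/m
FS = 306.4 / 163.4 = 1.875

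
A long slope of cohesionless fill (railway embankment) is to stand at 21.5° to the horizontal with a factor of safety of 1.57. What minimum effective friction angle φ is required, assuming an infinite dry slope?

FS = tanφ/tanβ ⇒ tanφ = FS · tanβ = 1.57 · tan21.5° = 0.6184
φ = arctan(0.6184) = 31.73°

φ = 31.7°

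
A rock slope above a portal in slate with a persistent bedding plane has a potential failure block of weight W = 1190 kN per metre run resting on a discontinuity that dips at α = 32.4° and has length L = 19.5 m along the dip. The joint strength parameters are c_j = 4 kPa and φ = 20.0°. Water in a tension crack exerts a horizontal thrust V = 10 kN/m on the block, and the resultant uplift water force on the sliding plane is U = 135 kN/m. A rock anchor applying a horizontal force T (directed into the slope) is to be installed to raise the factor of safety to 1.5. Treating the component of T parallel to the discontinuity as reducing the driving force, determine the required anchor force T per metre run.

Resolving forces along and normal to the sliding plane, with the horizontal anchor force T adding T·sinα to the effective normal force and T·cosα acting up the plane against the driving force:
FS = [c_jL + (W cosα − U − V sinα + T sinα) tanφ] / [W sinα + V cosα − T cosα]
Without the anchor: N' = 864.4 kN/m, driving T_d = 646.1 kN/m, resisting R = 4·19.5 + 864.4·tan20.0° = 392.6 kN/m, FS = 0.61.
Setting FS = 1.5 and solving for T:
1.5·(646.1 − T cos32.4°) = 392.6 + T sin32.4°·tan20.0°
T·(sin32.4°·tan20.0° + 1.5·cos32.4°) = 1.5·646.1 − 392.6
T·(0.5358·0.3640 + 1.5·0.8443) = 969.1 − 392.6 = 576.5
T·1.4615 = 576.5
T = 394.5 kN/m

T = 394 kN/m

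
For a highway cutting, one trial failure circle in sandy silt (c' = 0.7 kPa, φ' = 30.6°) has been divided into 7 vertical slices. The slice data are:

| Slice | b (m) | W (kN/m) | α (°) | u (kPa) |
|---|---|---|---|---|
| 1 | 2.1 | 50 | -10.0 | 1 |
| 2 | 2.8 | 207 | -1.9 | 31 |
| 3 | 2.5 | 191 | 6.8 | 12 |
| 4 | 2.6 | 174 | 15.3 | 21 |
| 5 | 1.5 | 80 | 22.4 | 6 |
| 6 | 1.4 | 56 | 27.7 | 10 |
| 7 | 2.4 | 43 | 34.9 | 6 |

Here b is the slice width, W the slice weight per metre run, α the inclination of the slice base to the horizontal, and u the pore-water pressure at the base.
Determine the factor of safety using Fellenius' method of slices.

Ordinary method of slices: FS = Σ[c'·Δl_i + (W_i cosα_i − u_i·Δl_i)·tanφ'] / Σ W_i sinα_i, with Δl_i = b_i / cosα_i.
Slice 1: Δl = 2.1/cos(-10.0°) = 2.132 m; N'_1 = 50·cos(-10.0°) − 1·2.132 = 47.1; c'Δl = 1.49; W sinα = -8.7
Slice 2: Δl = 2.8/cos(-1.9°) = 2.802 m; N'_2 = 207·cos(-1.9°) − 31·2.802 = 120.0; c'Δl = 1.96; W sinα = -6.9
Slice 3: Δl = 2.5/cos6.8° = 2.518 m; N'_3 = 191·cos6.8° − 12·2.518 = 159.4; c'Δl = 1.76; W sinα = 22.6
Slice 4: Δl = 2.6/cos15.3° = 2.696 m; N'_4 = 174·cos15.3° − 21·2.696 = 111.2; c'Δl = 1.89; W sinα = 45.9
Slice 5: Δl = 1.5/cos22.4° = 1.622 m; N'_5 = 80·cos22.4° − 6·1.622 = 64.2; c'Δl = 1.14; W sinα = 30.5
Slice 6: Δl = 1.4/cos27.7° = 1.581 m; N'_6 = 56·cos27.7° − 10·1.581 = 33.8; c'Δl = 1.11; W sinα = 26.0
Slice 7: Δl = 2.4/cos34.9° = 2.926 m; N'_7 = 43·cos34.9° − 6·2.926 = 17.7; c'Δl = 2.05; W sinα = 24.6
Σc'Δl = 11.4 kN/m; ΣN' = 553.5 kN/m; ΣW sinα = 134.1 kN/m
Resisting = 11.4 + 553.5·tan30.6° = 11.4 + 327.4 = 338.7 kN/m
FS = 338.7 / 134.1 = 2.526

FS = 2.53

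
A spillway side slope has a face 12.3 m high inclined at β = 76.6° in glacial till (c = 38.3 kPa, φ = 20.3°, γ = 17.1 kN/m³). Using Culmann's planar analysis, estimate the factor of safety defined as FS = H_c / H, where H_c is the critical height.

FS = 1.49

H_c = (4c/γ) · sinβ cosφ / [1 − cos(β − φ)]
    = (4·38.3/17.1) · sin76.6°·cos20.3° / [1 − cos56.3°]
    = 8.959 · 0.9124 / 0.4452 = 18.36 m
FS = H_c / H = 18.36 / 12.3 = 1.493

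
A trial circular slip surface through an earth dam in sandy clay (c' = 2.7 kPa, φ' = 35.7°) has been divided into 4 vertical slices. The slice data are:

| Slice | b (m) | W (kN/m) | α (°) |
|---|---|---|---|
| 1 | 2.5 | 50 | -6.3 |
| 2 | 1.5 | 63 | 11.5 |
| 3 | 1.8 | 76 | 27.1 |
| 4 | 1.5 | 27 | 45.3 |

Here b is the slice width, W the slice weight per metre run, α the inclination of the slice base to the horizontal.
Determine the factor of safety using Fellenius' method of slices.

Ordinary method of slices: FS = Σ[c'·Δl_i + (W_i cosα_i)·tanφ'] / Σ W_i sinα_i, with Δl_i = b_i / cosα_i.
Slice 1: Δl = 2.5/cos(-6.3°) = 2.515 m; N'_1 = 50·cos(-6.3°) = 49.7; c'Δl = 6.79; W sinα = -5.5
Slice 2: Δl = 1.5/cos11.5° = 1.531 m; N'_2 = 63·cos11.5° = 61.7; c'Δl = 4.13; W sinα = 12.6
Slice 3: Δl = 1.8/cos27.1° = 2.022 m; N'_3 = 76·cos27.1° = 67.7; c'Δl = 5.46; W sinα = 34.6
Slice 4: Δl = 1.5/cos45.3° = 2.133 m; N'_4 = 27·cos45.3° = 19.0; c'Δl = 5.76; W sinα = 19.2
Σc'Δl = 22.1 kN/m; ΣN' = 198.1 kN/m; ΣW sinα = 60.9 kN/m
Resisting = 22.1 + 198.1·tan35.7° = 22.1 + 142.3 = 164.5 kN/m
FS = 164.5 / 60.9 = 2.701

FS = 2.70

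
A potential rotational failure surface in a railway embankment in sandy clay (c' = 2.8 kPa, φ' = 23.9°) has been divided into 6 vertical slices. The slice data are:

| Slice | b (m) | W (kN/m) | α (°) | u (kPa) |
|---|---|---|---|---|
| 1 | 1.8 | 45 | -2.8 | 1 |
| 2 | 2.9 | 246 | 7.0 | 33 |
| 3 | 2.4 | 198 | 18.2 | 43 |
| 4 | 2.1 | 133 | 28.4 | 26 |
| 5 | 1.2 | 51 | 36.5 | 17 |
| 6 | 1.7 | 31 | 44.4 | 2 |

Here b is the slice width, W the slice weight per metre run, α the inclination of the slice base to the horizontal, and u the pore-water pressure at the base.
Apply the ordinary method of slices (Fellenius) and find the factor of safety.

Ordinary method of slices: FS = Σ[c'·Δl_i + (W_i cosα_i − u_i·Δl_i)·tanφ'] / Σ W_i sinα_i, with Δl_i = b_i / cosα_i.
Slice 1: Δl = 1.8/cos(-2.8°) = 1.802 m; N'_1 = 45·cos(-2.8°) − 1·1.802 = 43.1; c'Δl = 5.05; W sinα = -2.2
Slice 2: Δl = 2.9/cos7.0° = 2.922 m; N'_2 = 246·cos7.0° − 33·2.922 = 147.7; c'Δl = 8.18; W sinα = 30.0
Slice 3: Δl = 2.4/cos18.2° = 2.526 m; N'_3 = 198·cos18.2° − 43·2.526 = 79.5; c'Δl = 7.07; W sinα = 61.8
Slice 4: Δl = 2.1/cos28.4° = 2.387 m; N'_4 = 133·cos28.4° − 26·2.387 = 54.9; c'Δl = 6.68; W sinα = 63.3
Slice 5: Δl = 1.2/cos36.5° = 1.493 m; N'_5 = 51·cos36.5° − 17·1.493 = 15.6; c'Δl = 4.18; W sinα = 30.3
Slice 6: Δl = 1.7/cos44.4° = 2.379 m; N'_6 = 31·cos44.4° − 2·2.379 = 17.4; c'Δl = 6.66; W sinα = 21.7
Σc'Δl = 37.8 kN/m; ΣN' = 358.3 kN/m; ΣW sinα = 204.9 kN/m
Resisting = 37.8 + 358.3·tan23.9° = 37.8 + 158.8 = 196.6 kN/m
FS = 196.6 / 204.9 = 0.959

FS = 0.96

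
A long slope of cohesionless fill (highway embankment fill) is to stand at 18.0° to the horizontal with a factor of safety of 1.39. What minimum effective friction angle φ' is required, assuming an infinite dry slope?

φ' = 24.3°

FS = tanφ'/tanβ ⇒ tanφ' = FS · tanβ = 1.39 · tan18.0° = 0.4516
φ' = arctan(0.4516) = 24.31°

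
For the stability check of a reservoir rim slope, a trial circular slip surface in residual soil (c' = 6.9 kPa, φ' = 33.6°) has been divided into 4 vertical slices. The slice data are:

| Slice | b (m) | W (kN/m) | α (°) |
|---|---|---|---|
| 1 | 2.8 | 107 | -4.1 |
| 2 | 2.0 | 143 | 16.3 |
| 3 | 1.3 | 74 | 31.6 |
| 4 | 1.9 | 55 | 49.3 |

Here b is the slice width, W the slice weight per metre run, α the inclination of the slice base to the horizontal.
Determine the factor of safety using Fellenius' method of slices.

Ordinary method of slices: FS = Σ[c'·Δl_i + (W_i cosα_i)·tanφ'] / Σ W_i sinα_i, with Δl_i = b_i / cosα_i.
Slice 1: Δl = 2.8/cos(-4.1°) = 2.807 m; N'_1 = 107·cos(-4.1°) = 106.7; c'Δl = 19.37; W sinα = -7.7
Slice 2: Δl = 2.0/cos16.3° = 2.084 m; N'_2 = 143·cos16.3° = 137.3; c'Δl = 14.38; W sinα = 40.1
Slice 3: Δl = 1.3/cos31.6° = 1.526 m; N'_3 = 74·cos31.6° = 63.0; c'Δl = 10.53; W sinα = 38.8
Slice 4: Δl = 1.9/cos49.3° = 2.914 m; N'_4 = 55·cos49.3° = 35.9; c'Δl = 20.10; W sinα = 41.7
Σc'Δl = 64.4 kN/m; ΣN' = 342.9 kN/m; ΣW sinα = 113.0 kN/m
Resisting = 64.4 + 342.9·tan33.6° = 64.4 + 227.8 = 292.2 kN/m
FS = 292.2 / 113.0 = 2.587

FS = 2.59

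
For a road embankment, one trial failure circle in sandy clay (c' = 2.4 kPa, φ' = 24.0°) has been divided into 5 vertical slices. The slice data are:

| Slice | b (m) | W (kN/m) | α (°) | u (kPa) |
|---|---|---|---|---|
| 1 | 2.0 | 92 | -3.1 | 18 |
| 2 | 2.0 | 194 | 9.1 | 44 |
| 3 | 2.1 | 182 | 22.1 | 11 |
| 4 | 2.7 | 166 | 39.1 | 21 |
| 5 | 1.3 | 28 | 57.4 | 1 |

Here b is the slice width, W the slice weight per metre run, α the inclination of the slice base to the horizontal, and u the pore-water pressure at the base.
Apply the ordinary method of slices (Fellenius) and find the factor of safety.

FS = 0.87

Ordinary method of slices: FS = Σ[c'·Δl_i + (W_i cosα_i − u_i·Δl_i)·tanφ'] / Σ W_i sinα_i, with Δl_i = b_i / cosα_i.
Slice 1: Δl = 2.0/cos(-3.1°) = 2.003 m; N'_1 = 92·cos(-3.1°) − 18·2.003 = 55.8; c'Δl = 4.81; W sinα = -5.0
Slice 2: Δl = 2.0/cos9.1° = 2.025 m; N'_2 = 194·cos9.1° − 44·2.025 = 102.4; c'Δl = 4.86; W sinα = 30.7
Slice 3: Δl = 2.1/cos22.1° = 2.267 m; N'_3 = 182·cos22.1° − 11·2.267 = 143.7; c'Δl = 5.44; W sinα = 68.5
Slice 4: Δl = 2.7/cos39.1° = 3.479 m; N'_4 = 166·cos39.1° − 21·3.479 = 55.8; c'Δl = 8.35; W sinα = 104.7
Slice 5: Δl = 1.3/cos57.4° = 2.413 m; N'_5 = 28·cos57.4° − 1·2.413 = 12.7; c'Δl = 5.79; W sinα = 23.6
Σc'Δl = 29.2 kN/m; ΣN' = 370.4 kN/m; ΣW sinα = 222.5 kN/m
Resisting = 29.2 + 370.4·tan24.0° = 29.2 + 164.9 = 194.2 kN/m
FS = 194.2 / 222.5 = 0.873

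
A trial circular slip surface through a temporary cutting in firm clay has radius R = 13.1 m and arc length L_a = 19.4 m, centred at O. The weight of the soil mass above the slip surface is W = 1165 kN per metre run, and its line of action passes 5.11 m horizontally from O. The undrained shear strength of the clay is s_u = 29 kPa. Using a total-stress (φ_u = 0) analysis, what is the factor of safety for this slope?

Taking moments about the centre O, the resisting moment is provided by the undrained shear strength acting along the arc:
M_R = s_u·L_a·R = 29·19.40·13.1 = 7370.1 kN·m/m
M_D = W·d = 1165·5.11 = 5953.2 kN·m/m
FS = M_R / M_D = 7370.1 / 5953.2 = 1.238

FS = 1.24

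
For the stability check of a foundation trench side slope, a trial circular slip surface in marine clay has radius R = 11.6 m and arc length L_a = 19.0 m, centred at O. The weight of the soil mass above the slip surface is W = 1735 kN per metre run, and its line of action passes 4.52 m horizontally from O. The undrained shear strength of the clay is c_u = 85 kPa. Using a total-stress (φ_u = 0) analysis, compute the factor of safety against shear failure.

Taking moments about the centre O, the resisting moment is provided by the undrained shear strength acting along the arc:
M_R = c_u·L_a·R = 85·19.00·11.6 = 18734.0 kN·m/m
M_D = W·d = 1735·4.52 = 7842.2 kN·m/m
FS = M_R / M_D = 18734.0 / 7842.2 = 2.389

FS = 2.39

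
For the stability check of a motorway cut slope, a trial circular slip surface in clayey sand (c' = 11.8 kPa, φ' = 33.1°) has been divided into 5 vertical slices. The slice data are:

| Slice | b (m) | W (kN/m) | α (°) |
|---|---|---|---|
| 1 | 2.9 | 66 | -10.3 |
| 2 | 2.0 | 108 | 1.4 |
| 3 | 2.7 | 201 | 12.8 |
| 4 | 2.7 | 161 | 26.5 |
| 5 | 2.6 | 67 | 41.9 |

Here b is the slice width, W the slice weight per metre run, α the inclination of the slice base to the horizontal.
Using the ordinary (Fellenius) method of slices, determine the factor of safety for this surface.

FS = 3.52

Ordinary method of slices: FS = Σ[c'·Δl_i + (W_i cosα_i)·tanφ'] / Σ W_i sinα_i, with Δl_i = b_i / cosα_i.
Slice 1: Δl = 2.9/cos(-10.3°) = 2.947 m; N'_1 = 66·cos(-10.3°) = 64.9; c'Δl = 34.78; W sinα = -11.8
Slice 2: Δl = 2.0/cos1.4° = 2.001 m; N'_2 = 108·cos1.4° = 108.0; c'Δl = 23.61; W sinα = 2.6
Slice 3: Δl = 2.7/cos12.8° = 2.769 m; N'_3 = 201·cos12.8° = 196.0; c'Δl = 32.67; W sinα = 44.5
Slice 4: Δl = 2.7/cos26.5° = 3.017 m; N'_4 = 161·cos26.5° = 144.1; c'Δl = 35.60; W sinα = 71.8
Slice 5: Δl = 2.6/cos41.9° = 3.493 m; N'_5 = 67·cos41.9° = 49.9; c'Δl = 41.22; W sinα = 44.7
Σc'Δl = 167.9 kN/m; ΣN' = 562.9 kN/m; ΣW sinα = 152.0 kN/m
Resisting = 167.9 + 562.9·tan33.1° = 167.9 + 366.9 = 534.8 kN/m
FS = 534.8 / 152.0 = 3.520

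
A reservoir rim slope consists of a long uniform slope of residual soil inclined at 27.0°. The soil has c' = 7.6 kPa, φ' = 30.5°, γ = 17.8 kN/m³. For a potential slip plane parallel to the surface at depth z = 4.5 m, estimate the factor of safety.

For an infinite slope with a slip plane parallel to the surface (no pore pressure): FS = [c' + γz cos²β tanφ'] / [γz sinβ cosβ].
γz = 17.8·4.5 = 80.10 kN/m²
Numerator = 7.6 + 80.10·cos²27.0°·tan30.5° = 7.6 + 80.10·0.7939·0.5890 = 45.058 kPa
Denominator = 80.10·sin27.0°·cos27.0° = 80.10·0.4540·0.8910 = 32.401 kPa
FS = 45.058 / 32.401 = 1.391

FS = 1.39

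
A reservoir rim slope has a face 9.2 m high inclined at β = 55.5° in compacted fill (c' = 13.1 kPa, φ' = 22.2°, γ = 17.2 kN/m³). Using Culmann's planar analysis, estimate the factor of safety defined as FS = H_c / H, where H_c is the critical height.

FS = 1.54

H_c = (4c'/γ) · sinβ cosφ' / [1 − cos(β − φ')]
    = (4·13.1/17.2) · sin55.5°·cos22.2° / [1 − cos33.3°]
    = 3.047 · 0.7630 / 0.1642 = 14.16 m
FS = H_c / H = 14.16 / 9.2 = 1.539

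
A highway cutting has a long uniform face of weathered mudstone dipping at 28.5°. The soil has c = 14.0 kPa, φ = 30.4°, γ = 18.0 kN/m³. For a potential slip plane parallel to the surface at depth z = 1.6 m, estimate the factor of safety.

FS = 2.24

For an infinite slope with a slip plane parallel to the surface (no pore pressure): FS = [c + γz cos²β tanφ] / [γz sinβ cosβ].
γz = 18.0·1.6 = 28.80 kN/m²
Numerator = 14.0 + 28.80·cos²28.5°·tan30.4° = 14.0 + 28.80·0.7723·0.5867 = 27.050 kPa
Denominator = 28.80·sin28.5°·cos28.5° = 28.80·0.4772·0.8788 = 12.077 kPa
FS = 27.050 / 12.077 = 2.240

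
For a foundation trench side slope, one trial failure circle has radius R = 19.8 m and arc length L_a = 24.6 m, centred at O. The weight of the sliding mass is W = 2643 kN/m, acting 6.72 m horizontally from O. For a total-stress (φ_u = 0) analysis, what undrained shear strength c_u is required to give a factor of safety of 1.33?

FS = c_u·L_a·R / (W·d), so c_u = FS·W·d / (L_a·R).
c_u = 1.33·2643·6.72 / (24.60·19.8) = 23622.1 / 487.08 = 48.50 kPa

c_u = 48.5 kPa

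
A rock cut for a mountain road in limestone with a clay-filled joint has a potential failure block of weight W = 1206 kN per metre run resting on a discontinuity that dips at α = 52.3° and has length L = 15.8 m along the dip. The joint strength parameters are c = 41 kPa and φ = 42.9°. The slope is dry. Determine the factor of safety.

FS = 1.40

Resolving the block weight along and normal to the plane and applying the Mohr–Coulomb strength on the joint:
N' = W cosα = 1206·cos52.3° = 737.5 kN/m
Driving force T = W sinα = 1206·sin52.3° = 954.2 kN/m
Resisting force R = c·L + N'·tanφ = 41·15.8 + 737.5·tan42.9° = 647.8 + 685.3 = 1333.1 kN/m
FS = R / T = 1333.1 / 954.2 = 1.397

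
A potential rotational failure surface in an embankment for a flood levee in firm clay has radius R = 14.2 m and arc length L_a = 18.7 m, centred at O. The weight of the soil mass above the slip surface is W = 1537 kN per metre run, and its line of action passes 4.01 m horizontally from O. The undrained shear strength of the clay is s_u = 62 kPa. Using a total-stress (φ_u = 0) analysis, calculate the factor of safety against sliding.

FS = 2.67

Taking moments about the centre O, the resisting moment is provided by the undrained shear strength acting along the arc:
M_R = s_u·L_a·R = 62·18.70·14.2 = 16463.5 kN·m/m
M_D = W·d = 1537·4.01 = 6163.4 kN·m/m
FS = M_R / M_D = 16463.5 / 6163.4 = 2.671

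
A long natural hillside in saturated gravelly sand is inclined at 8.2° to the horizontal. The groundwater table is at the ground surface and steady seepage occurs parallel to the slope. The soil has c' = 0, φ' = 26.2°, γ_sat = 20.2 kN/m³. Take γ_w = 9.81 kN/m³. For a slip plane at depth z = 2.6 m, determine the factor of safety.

With seepage parallel to the slope and the water table at the surface, the effective normal stress on the slip plane uses the buoyant unit weight γ' = γ_sat − γ_w while the driving shear stress uses γ_sat:
FS = [c' + γ' z cos²β tanφ'] / [γ_sat z sinβ cosβ]
(For c' = 0 this reduces to FS = (γ'/γ_sat)·tanφ'/tanβ.)
γ' = 20.2 − 9.81 = 10.39 kN/m³
Numerator = 0.0 + 10.39·2.6·cos²8.2°·tan26.2° = 0.0 + 10.39·2.6·0.9797·0.4921 = 13.022 kPa
Denominator = 20.2·2.6·sin8.2°·cos8.2° = 20.2·2.6·0.1426·0.9898 = 7.414 kPa
FS = 13.022 / 7.414 = 1.756

FS = 1.76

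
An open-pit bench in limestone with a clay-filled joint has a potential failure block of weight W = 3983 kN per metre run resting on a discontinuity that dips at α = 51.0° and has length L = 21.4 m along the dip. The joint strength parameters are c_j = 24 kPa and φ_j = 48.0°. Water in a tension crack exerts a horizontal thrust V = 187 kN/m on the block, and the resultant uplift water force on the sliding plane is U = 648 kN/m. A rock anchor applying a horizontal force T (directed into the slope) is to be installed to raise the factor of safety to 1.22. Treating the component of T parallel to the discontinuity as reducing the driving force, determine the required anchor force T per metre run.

T = 922 kN/m

Resolving forces along and normal to the sliding plane, with the horizontal anchor force T adding T·sinα to the effective normal force and T·cosα acting up the plane against the driving force:
FS = [c_jL + (W cosα − U − V sinα + T sinα) tanφ_j] / [W sinα + V cosα − T cosα]
Without the anchor: N' = 1713.3 kN/m, driving T_d = 3213.1 kN/m, resisting R = 24·21.4 + 1713.3·tan48.0° = 2416.4 kN/m, FS = 0.75.
Setting FS = 1.22 and solving for T:
1.22·(3213.1 − T cos51.0°) = 2416.4 + T sin51.0°·tan48.0°
T·(sin51.0°·tan48.0° + 1.22·cos51.0°) = 1.22·3213.1 − 2416.4
T·(0.7771·1.1106 + 1.22·0.6293) = 3919.9 − 2416.4 = 1503.6
T·1.6309 = 1503.6
T = 921.9 kN/m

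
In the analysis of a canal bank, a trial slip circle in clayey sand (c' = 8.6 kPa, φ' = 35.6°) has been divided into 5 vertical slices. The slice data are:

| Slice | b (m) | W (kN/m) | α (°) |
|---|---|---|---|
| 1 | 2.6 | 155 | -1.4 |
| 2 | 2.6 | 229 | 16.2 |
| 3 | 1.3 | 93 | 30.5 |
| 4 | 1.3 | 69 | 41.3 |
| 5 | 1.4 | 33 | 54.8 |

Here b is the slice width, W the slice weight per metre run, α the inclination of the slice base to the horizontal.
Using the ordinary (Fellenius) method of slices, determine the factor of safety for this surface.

FS = 2.62

Ordinary method of slices: FS = Σ[c'·Δl_i + (W_i cosα_i)·tanφ'] / Σ W_i sinα_i, with Δl_i = b_i / cosα_i.
Slice 1: Δl = 2.6/cos(-1.4°) = 2.601 m; N'_1 = 155·cos(-1.4°) = 155.0; c'Δl = 22.37; W sinα = -3.8
Slice 2: Δl = 2.6/cos16.2° = 2.708 m; N'_2 = 229·cos16.2° = 219.9; c'Δl = 23.28; W sinα = 63.9
Slice 3: Δl = 1.3/cos30.5° = 1.509 m; N'_3 = 93·cos30.5° = 80.1; c'Δl = 12.98; W sinα = 47.2
Slice 4: Δl = 1.3/cos41.3° = 1.730 m; N'_4 = 69·cos41.3° = 51.8; c'Δl = 14.88; W sinα = 45.5
Slice 5: Δl = 1.4/cos54.8° = 2.429 m; N'_5 = 33·cos54.8° = 19.0; c'Δl = 20.89; W sinα = 27.0
Σc'Δl = 94.4 kN/m; ΣN' = 525.9 kN/m; ΣW sinα = 179.8 kN/m
Resisting = 94.4 + 525.9·tan35.6° = 94.4 + 376.5 = 470.9 kN/m
FS = 470.9 / 179.8 = 2.619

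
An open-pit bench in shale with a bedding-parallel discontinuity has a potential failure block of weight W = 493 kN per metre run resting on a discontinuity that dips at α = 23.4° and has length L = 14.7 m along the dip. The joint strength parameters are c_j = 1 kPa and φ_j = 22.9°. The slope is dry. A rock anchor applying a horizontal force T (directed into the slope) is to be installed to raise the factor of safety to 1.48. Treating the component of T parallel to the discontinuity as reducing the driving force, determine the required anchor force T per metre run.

T = 55 kN/m

Resolving forces along and normal to the sliding plane, with the horizontal anchor force T adding T·sinα to the effective normal force and T·cosα acting up the plane against the driving force:
FS = [c_jL + (W cosα + T sinα) tanφ_j] / [W sinα − T cosα]
Without the anchor: N' = 452.5 kN/m, driving T_d = 195.8 kN/m, resisting R = 1·14.7 + 452.5·tan22.9° = 205.8 kN/m, FS = 1.05.
Setting FS = 1.48 and solving for T:
1.48·(195.8 − T cos23.4°) = 205.8 + T sin23.4°·tan22.9°
T·(sin23.4°·tan22.9° + 1.48·cos23.4°) = 1.48·195.8 − 205.8
T·(0.3971·0.4224 + 1.48·0.9178) = 289.8 − 205.8 = 84.0
T·1.5260 = 84.0
T = 55.0 kN/m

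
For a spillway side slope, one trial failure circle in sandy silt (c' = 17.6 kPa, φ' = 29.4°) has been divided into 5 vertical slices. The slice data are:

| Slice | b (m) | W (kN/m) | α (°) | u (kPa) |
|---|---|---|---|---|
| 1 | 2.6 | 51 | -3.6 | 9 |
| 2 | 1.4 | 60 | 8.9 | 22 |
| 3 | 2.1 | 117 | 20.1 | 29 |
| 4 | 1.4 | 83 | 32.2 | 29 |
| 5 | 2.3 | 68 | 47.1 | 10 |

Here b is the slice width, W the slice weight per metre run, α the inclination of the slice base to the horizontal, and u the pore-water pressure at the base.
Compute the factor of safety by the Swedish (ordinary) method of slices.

FS = 1.96

Ordinary method of slices: FS = Σ[c'·Δl_i + (W_i cosα_i − u_i·Δl_i)·tanφ'] / Σ W_i sinα_i, with Δl_i = b_i / cosα_i.
Slice 1: Δl = 2.6/cos(-3.6°) = 2.605 m; N'_1 = 51·cos(-3.6°) − 9·2.605 = 27.5; c'Δl = 45.85; W sinα = -3.2
Slice 2: Δl = 1.4/cos8.9° = 1.417 m; N'_2 = 60·cos8.9° − 22·1.417 = 28.1; c'Δl = 24.94; W sinα = 9.3
Slice 3: Δl = 2.1/cos20.1° = 2.236 m; N'_3 = 117·cos20.1° − 29·2.236 = 45.0; c'Δl = 39.36; W sinα = 40.2
Slice 4: Δl = 1.4/cos32.2° = 1.654 m; N'_4 = 83·cos32.2° − 29·1.654 = 22.3; c'Δl = 29.12; W sinα = 44.2
Slice 5: Δl = 2.3/cos47.1° = 3.379 m; N'_5 = 68·cos47.1° − 10·3.379 = 12.5; c'Δl = 59.47; W sinα = 49.8
Σc'Δl = 198.7 kN/m; ΣN' = 135.3 kN/m; ΣW sinα = 140.3 kN/m
Resisting = 198.7 + 135.3·tan29.4° = 198.7 + 76.3 = 275.0 kN/m
FS = 275.0 / 140.3 = 1.960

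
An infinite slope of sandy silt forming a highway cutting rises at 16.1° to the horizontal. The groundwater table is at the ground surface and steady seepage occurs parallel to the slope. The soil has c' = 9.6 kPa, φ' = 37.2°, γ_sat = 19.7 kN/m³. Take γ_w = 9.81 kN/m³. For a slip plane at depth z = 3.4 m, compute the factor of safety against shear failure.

FS = 1.86

With seepage parallel to the slope and the water table at the surface, the effective normal stress on the slip plane uses the buoyant unit weight γ' = γ_sat − γ_w while the driving shear stress uses γ_sat:
FS = [c' + γ' z cos²β tanφ'] / [γ_sat z sinβ cosβ]
γ' = 19.7 − 9.81 = 9.89 kN/m³
Numerator = 9.6 + 9.89·3.4·cos²16.1°·tan37.2° = 9.6 + 9.89·3.4·0.9231·0.7590 = 33.161 kPa
Denominator = 19.7·3.4·sin16.1°·cos16.1° = 19.7·3.4·0.2773·0.9608 = 17.846 kPa
FS = 33.161 / 17.846 = 1.858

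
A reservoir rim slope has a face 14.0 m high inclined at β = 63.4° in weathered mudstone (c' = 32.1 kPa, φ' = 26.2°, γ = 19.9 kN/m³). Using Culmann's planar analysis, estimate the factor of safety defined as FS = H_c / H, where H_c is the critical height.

H_c = (4c'/γ) · sinβ cosφ' / [1 − cos(β − φ')]
    = (4·32.1/19.9) · sin63.4°·cos26.2° / [1 − cos37.2°]
    = 6.452 · 0.8023 / 0.2035 = 25.44 m
FS = H_c / H = 25.44 / 14.0 = 1.817

FS = 1.82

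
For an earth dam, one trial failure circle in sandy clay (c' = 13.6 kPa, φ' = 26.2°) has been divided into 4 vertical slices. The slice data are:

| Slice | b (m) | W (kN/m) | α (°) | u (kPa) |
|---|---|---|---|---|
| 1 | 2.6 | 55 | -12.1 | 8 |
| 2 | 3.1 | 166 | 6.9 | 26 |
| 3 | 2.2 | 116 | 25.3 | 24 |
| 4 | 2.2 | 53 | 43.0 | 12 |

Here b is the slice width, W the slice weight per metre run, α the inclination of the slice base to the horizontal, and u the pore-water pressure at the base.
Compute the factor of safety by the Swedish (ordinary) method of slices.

FS = 2.49

Ordinary method of slices: FS = Σ[c'·Δl_i + (W_i cosα_i − u_i·Δl_i)·tanφ'] / Σ W_i sinα_i, with Δl_i = b_i / cosα_i.
Slice 1: Δl = 2.6/cos(-12.1°) = 2.659 m; N'_1 = 55·cos(-12.1°) − 8·2.659 = 32.5; c'Δl = 36.16; W sinα = -11.5
Slice 2: Δl = 3.1/cos6.9° = 3.123 m; N'_2 = 166·cos6.9° − 26·3.123 = 83.6; c'Δl = 42.47; W sinα = 19.9
Slice 3: Δl = 2.2/cos25.3° = 2.433 m; N'_3 = 116·cos25.3° − 24·2.433 = 46.5; c'Δl = 33.09; W sinα = 49.6
Slice 4: Δl = 2.2/cos43.0° = 3.008 m; N'_4 = 53·cos43.0° − 12·3.008 = 2.7; c'Δl = 40.91; W sinα = 36.1
Σc'Δl = 152.6 kN/m; ΣN' = 165.3 kN/m; ΣW sinα = 94.1 kN/m
Resisting = 152.6 + 165.3·tan26.2° = 152.6 + 81.3 = 233.9 kN/m
FS = 233.9 / 94.1 = 2.485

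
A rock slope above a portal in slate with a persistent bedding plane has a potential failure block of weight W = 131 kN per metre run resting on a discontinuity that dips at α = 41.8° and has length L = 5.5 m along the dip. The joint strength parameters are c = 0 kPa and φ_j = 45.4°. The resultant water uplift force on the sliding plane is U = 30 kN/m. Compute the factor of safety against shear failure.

FS = 0.79

Resolving the block weight along and normal to the plane and applying the Mohr–Coulomb strength on the joint:
N' = W cosα − U = 131·cos41.8° − 30 = 67.7 kN/m
Driving force T = W sinα = 131·sin41.8° = 87.3 kN/m
Resisting force R = c·L + N'·tanφ_j = 0·5.5 + 67.7·tan45.4° = 0.0 + 68.6 = 68.6 kN/m
FS = R / T = 68.6 / 87.3 = 0.786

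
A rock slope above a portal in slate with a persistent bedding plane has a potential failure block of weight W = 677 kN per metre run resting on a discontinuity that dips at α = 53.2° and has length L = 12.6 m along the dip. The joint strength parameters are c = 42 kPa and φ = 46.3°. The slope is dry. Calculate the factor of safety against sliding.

Resolving the block weight along and normal to the plane and applying the Mohr–Coulomb strength on the joint:
N' = W cosα = 677·cos53.2° = 405.5 kN/m
Driving force T = W sinα = 677·sin53.2° = 542.1 kN/m
Resisting force R = c·L + N'·tanφ = 42·12.6 + 405.5·tan46.3° = 529.2 + 424.4 = 953.6 kN/m
FS = R / T = 953.6 / 542.1 = 1.759

FS = 1.76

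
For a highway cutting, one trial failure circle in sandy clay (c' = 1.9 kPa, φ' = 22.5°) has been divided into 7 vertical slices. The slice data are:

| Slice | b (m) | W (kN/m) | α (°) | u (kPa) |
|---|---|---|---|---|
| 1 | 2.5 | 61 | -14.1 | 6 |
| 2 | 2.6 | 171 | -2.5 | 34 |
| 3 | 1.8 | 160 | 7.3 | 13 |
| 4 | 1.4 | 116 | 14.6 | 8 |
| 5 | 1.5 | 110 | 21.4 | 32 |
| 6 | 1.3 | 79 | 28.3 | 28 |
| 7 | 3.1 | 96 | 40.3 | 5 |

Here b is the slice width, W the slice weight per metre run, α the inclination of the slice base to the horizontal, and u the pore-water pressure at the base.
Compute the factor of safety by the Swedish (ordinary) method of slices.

Ordinary method of slices: FS = Σ[c'·Δl_i + (W_i cosα_i − u_i·Δl_i)·tanφ'] / Σ W_i sinα_i, with Δl_i = b_i / cosα_i.
Slice 1: Δl = 2.5/cos(-14.1°) = 2.578 m; N'_1 = 61·cos(-14.1°) − 6·2.578 = 43.7; c'Δl = 4.90; W sinα = -14.9
Slice 2: Δl = 2.6/cos(-2.5°) = 2.602 m; N'_2 = 171·cos(-2.5°) − 34·2.602 = 82.4; c'Δl = 4.94; W sinα = -7.5
Slice 3: Δl = 1.8/cos7.3° = 1.815 m; N'_3 = 160·cos7.3° − 13·1.815 = 135.1; c'Δl = 3.45; W sinα = 20.3
Slice 4: Δl = 1.4/cos14.6° = 1.447 m; N'_4 = 116·cos14.6° − 8·1.447 = 100.7; c'Δl = 2.75; W sinα = 29.2
Slice 5: Δl = 1.5/cos21.4° = 1.611 m; N'_5 = 110·cos21.4° − 32·1.611 = 50.9; c'Δl = 3.06; W sinα = 40.1
Slice 6: Δl = 1.3/cos28.3° = 1.476 m; N'_6 = 79·cos28.3° − 28·1.476 = 28.2; c'Δl = 2.81; W sinα = 37.5
Slice 7: Δl = 3.1/cos40.3° = 4.065 m; N'_7 = 96·cos40.3° − 5·4.065 = 52.9; c'Δl = 7.72; W sinα = 62.1
Σc'Δl = 29.6 kN/m; ΣN' = 493.8 kN/m; ΣW sinα = 166.9 kN/m
Resisting = 29.6 + 493.8·tan22.5° = 29.6 + 204.5 = 234.2 kN/m
FS = 234.2 / 166.9 = 1.403

FS = 1.40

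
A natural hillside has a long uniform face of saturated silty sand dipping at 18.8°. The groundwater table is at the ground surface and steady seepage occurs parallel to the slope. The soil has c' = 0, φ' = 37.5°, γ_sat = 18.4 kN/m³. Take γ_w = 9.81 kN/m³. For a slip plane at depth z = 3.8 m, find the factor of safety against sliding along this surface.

With seepage parallel to the slope and the water table at the surface, the effective normal stress on the slip plane uses the buoyant unit weight γ' = γ_sat − γ_w while the driving shear stress uses γ_sat:
FS = [c' + γ' z cos²β tanφ'] / [γ_sat z sinβ cosβ]
(For c' = 0 this reduces to FS = (γ'/γ_sat)·tanφ'/tanβ.)
γ' = 18.4 − 9.81 = 8.59 kN/m³
Numerator = 0.0 + 8.59·3.8·cos²18.8°·tan37.5° = 0.0 + 8.59·3.8·0.8961·0.7673 = 22.446 kPa
Denominator = 18.4·3.8·sin18.8°·cos18.8° = 18.4·3.8·0.3223·0.9466 = 21.331 kPa
FS = 22.446 / 21.331 = 1.052

FS = 1.05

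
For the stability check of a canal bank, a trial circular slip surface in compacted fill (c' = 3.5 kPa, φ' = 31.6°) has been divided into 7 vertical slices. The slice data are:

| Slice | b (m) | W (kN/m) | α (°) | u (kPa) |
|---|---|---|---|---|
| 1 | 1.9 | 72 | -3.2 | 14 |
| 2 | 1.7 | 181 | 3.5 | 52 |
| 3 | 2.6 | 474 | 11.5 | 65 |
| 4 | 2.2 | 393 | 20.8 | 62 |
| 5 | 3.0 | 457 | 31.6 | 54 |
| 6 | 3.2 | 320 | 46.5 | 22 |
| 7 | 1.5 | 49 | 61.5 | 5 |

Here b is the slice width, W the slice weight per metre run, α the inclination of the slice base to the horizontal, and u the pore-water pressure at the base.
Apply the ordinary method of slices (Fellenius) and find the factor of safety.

FS = 0.89

Ordinary method of slices: FS = Σ[c'·Δl_i + (W_i cosα_i − u_i·Δl_i)·tanφ'] / Σ W_i sinα_i, with Δl_i = b_i / cosα_i.
Slice 1: Δl = 1.9/cos(-3.2°) = 1.903 m; N'_1 = 72·cos(-3.2°) − 14·1.903 = 45.2; c'Δl = 6.66; W sinα = -4.0
Slice 2: Δl = 1.7/cos3.5° = 1.703 m; N'_2 = 181·cos3.5° − 52·1.703 = 92.1; c'Δl = 5.96; W sinα = 11.0
Slice 3: Δl = 2.6/cos11.5° = 2.653 m; N'_3 = 474·cos11.5° − 65·2.653 = 292.0; c'Δl = 9.29; W sinα = 94.5
Slice 4: Δl = 2.2/cos20.8° = 2.353 m; N'_4 = 393·cos20.8° − 62·2.353 = 221.5; c'Δl = 8.24; W sinα = 139.6
Slice 5: Δl = 3.0/cos31.6° = 3.522 m; N'_5 = 457·cos31.6° − 54·3.522 = 199.0; c'Δl = 12.33; W sinα = 239.5
Slice 6: Δl = 3.2/cos46.5° = 4.649 m; N'_6 = 320·cos46.5° − 22·4.649 = 118.0; c'Δl = 16.27; W sinα = 232.1
Slice 7: Δl = 1.5/cos61.5° = 3.144 m; N'_7 = 49·cos61.5° − 5·3.144 = 7.7; c'Δl = 11.00; W sinα = 43.1
Σc'Δl = 69.7 kN/m; ΣN' = 975.5 kN/m; ΣW sinα = 755.7 kN/m
Resisting = 69.7 + 975.5·tan31.6° = 69.7 + 600.2 = 669.9 kN/m
FS = 669.9 / 755.7 = 0.886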